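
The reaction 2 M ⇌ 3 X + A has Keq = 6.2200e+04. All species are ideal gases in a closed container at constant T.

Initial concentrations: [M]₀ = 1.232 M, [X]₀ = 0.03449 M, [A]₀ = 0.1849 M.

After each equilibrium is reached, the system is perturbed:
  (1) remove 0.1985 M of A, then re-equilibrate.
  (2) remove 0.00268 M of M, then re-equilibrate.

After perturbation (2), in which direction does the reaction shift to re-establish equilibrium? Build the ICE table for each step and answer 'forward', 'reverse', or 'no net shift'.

Direction: reverse

Q₀ = 4.9980e-06 vs Keq = 6.2200e+04 ⇒ Q<K, forward
Step 1:
                    M           X           A
  init          1.232     0.03449      0.1849
  Δ            -1.223       1.834      0.6114
  eq         0.009141       1.869      0.7963
  solve Keq expr → x = 0.6114; check Q = 6.2200e+04
Then remove 0.1985 M of A.
Step 2:
                    M           X           A
  init       0.009141       1.869      0.5978
  Δ         -0.001205    0.001808  6.0265e-04
  eq         0.007936       1.871      0.5984
  solve Keq expr → x = 6.0265e-04; check Q = 6.2200e+04
Then remove 0.00268 M of M.
Step 3:
                    M           X           A
  init       0.005256       1.871      0.5984
  Δ          0.002646   -0.003969   -0.001323
  eq         0.007902       1.867      0.5971
  solve Keq expr → x = -0.001323; check Q = 6.2200e+04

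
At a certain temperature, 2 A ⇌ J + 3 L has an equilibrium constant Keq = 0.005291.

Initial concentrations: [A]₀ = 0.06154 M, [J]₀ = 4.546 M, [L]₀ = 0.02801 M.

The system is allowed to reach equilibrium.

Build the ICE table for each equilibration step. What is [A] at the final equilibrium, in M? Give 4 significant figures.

Q₀ = 0.02638 vs Keq = 0.005291 ⇒ Q>K, reverse
Step 1:
                  A         J         L
  init      0.06154     4.546   0.02801
  Δ        0.006933 -0.003467   -0.0104
  eq        0.06847     4.543   0.01761
  solve Keq expr → x = -0.003467; check Q = 0.005291

[A]_eq = 0.06847 M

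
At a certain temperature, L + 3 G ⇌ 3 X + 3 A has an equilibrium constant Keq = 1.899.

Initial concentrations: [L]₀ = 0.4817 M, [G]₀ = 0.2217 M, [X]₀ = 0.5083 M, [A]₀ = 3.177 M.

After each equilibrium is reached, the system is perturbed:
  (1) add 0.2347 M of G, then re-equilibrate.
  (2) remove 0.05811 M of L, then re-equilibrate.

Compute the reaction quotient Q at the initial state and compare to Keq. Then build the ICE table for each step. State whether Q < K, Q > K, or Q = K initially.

Q₀ = 802.3; Q > K (proceeds reverse)

Q₀ = 802.3 vs Keq = 1.899 ⇒ Q>K, reverse
Step 1:
                   L          G          X          A
  Initial     0.4817     0.2217     0.5083      3.177
  Change      0.1047     0.3142    -0.3142    -0.3142
  Equil       0.5864     0.5359     0.1941      2.863
  solve Keq expr → x = -0.1047; check Q = 1.899
Then add 0.2347 M of G.
Step 2:
                   L          G          X          A
  Initial     0.5864     0.7706     0.1941      2.863
  Change    -0.01889   -0.05668    0.05668    0.05668
  Equil       0.5676      0.714     0.2507      2.919
  solve Keq expr → x = 0.01889; check Q = 1.899
Then remove 0.05811 M of L.
Step 3:
                   L          G          X          A
  Initial     0.5094      0.714     0.2507      2.919
  Change    0.002003   0.006009  -0.006009  -0.006009
  Equil       0.5114       0.72     0.2447      2.913
  solve Keq expr → x = -0.002003; check Q = 1.899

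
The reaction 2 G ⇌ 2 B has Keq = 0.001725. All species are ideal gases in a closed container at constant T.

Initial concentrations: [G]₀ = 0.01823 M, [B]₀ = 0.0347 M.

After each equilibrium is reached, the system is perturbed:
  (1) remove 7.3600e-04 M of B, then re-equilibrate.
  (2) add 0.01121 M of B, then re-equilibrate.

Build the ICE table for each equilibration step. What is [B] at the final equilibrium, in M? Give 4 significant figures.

Q₀ = 3.623 vs Keq = 0.001725 ⇒ Q>K, reverse
Step 1:
                  G         B
  init      0.01823    0.0347
  Δ         0.03259  -0.03259
  eq        0.05082  0.002111
  solve Keq expr → x = -0.01629; check Q = 0.001725
Then remove 7.3600e-04 M of B.
Step 2:
                  G         B
  init      0.05082  0.001375
  Δ       -7.0665e-04 7.0665e-04
  eq        0.05011  0.002081
  solve Keq expr → x = 3.5333e-04; check Q = 0.001725
Then add 0.01121 M of B.
Step 3:
                  G         B
  init      0.05011   0.01329
  Δ         0.01076  -0.01076
  eq        0.06088  0.002528
  solve Keq expr → x = -0.005381; check Q = 0.001725

[B]_eq = 0.002528 M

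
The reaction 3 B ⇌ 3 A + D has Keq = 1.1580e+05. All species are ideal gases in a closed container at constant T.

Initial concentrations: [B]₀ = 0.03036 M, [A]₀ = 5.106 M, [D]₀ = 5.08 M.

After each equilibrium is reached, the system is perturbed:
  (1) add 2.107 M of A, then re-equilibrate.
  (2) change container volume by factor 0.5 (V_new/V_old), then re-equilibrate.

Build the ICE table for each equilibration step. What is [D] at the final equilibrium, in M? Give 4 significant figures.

[D]_eq = 9.976 M

Q₀ = 2.4166e+07 vs Keq = 1.1580e+05 ⇒ Q>K, reverse
Step 1:
                    B           A           D
  I           0.03036       5.106        5.08
  C            0.1441     -0.1441    -0.04803
  E            0.1744       4.962       5.032
  solve Keq expr → x = -0.04803; check Q = 1.1580e+05
Then add 2.107 M of A.
Step 2:
                    B           A           D
  I            0.1744       7.069       5.032
  C           0.07119    -0.07119    -0.02373
  E            0.2456       6.998       5.008
  solve Keq expr → x = -0.02373; check Q = 1.1580e+05
Then change container volume by factor 0.5 (V_new/V_old).
Step 3:
                    B           A           D
  I            0.4913          14       10.02
  C            0.1215     -0.1215     -0.0405
  E            0.6127       13.87       9.976
  solve Keq expr → x = -0.0405; check Q = 1.1580e+05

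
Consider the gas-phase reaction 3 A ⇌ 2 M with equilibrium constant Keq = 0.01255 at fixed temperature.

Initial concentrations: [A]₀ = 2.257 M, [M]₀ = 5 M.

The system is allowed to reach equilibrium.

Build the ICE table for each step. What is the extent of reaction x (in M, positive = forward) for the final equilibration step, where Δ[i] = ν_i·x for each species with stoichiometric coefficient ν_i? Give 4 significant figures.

Q₀ = 2.174 vs Keq = 0.01255 ⇒ Q>K, reverse
Step 1:
                   A          M
  Initial      2.257          5
  Change       4.529      -3.02
  Equil        6.786       1.98
  solve Keq expr → x = -1.51; check Q = 0.01255

x = -1.51 M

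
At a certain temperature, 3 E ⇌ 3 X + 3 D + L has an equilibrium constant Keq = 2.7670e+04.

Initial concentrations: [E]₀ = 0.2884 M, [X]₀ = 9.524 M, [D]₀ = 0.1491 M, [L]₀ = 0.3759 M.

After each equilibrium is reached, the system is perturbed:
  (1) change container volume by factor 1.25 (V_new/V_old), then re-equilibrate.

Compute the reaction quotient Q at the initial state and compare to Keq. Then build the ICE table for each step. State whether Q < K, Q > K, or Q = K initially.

Q₀ = 44.87 vs Keq = 2.7670e+04 ⇒ Q<K, forward
Step 1:
                  E         X         D         L
  Initial    0.2884     9.524    0.1491    0.3759
  Change    -0.2023    0.2023    0.2023   0.06742
  Equil     0.08615     9.726    0.3514    0.4433
  solve Keq expr → x = 0.06742; check Q = 2.7670e+04
Then change container volume by factor 1.25 (V_new/V_old).
Step 2:
                  E         X         D         L
  Initial   0.06892     7.781    0.2811    0.3547
  Change   -0.01471   0.01471   0.01471  0.004903
  Equil     0.05421     7.796    0.2958    0.3596
  solve Keq expr → x = 0.004903; check Q = 2.7670e+04

Q₀ = 44.87; Q < K (proceeds forward)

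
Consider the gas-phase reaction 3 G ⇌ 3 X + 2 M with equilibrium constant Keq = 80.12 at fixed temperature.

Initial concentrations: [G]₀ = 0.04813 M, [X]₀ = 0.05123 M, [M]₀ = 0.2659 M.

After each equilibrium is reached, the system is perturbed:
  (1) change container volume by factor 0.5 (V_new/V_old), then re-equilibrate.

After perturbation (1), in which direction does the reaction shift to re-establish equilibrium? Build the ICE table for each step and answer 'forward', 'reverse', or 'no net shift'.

Q₀ = 0.08526 vs Keq = 80.12 ⇒ Q<K, forward
Step 1:
                  G         X         M
  I         0.04813   0.05123    0.2659
  C        -0.03893   0.03893   0.02595
  E        0.009202   0.09016    0.2919
  solve Keq expr → x = 0.01298; check Q = 80.12
Then change container volume by factor 0.5 (V_new/V_old).
Step 2:
                  G         X         M
  I          0.0184    0.1803    0.5837
  C        0.009137 -0.009137 -0.006091
  E         0.02754    0.1712    0.5776
  solve Keq expr → x = -0.003046; check Q = 80.12

Direction: reverse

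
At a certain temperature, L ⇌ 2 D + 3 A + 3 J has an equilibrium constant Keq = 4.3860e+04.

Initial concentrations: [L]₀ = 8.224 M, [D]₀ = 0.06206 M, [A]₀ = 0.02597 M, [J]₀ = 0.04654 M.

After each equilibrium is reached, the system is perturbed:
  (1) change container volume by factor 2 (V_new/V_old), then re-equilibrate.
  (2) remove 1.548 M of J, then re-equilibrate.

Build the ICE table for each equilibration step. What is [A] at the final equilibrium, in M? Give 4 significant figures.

Q₀ = 8.2687e-13 vs Keq = 4.3860e+04 ⇒ Q<K, forward
Step 1:
                    L           D           A           J
  Initial       8.224     0.06206     0.02597     0.04654
  Change       -1.755       3.511       5.266       5.266
  Equil         6.469       3.573       5.292       5.313
  solve Keq expr → x = 1.755; check Q = 4.3860e+04
Then change container volume by factor 2 (V_new/V_old).
Step 2:
                    L           D           A           J
  Initial       3.234       1.786       2.646       2.656
  Change      -0.6909       1.382       2.073       2.073
  Equil         2.543       3.168       4.719       4.729
  solve Keq expr → x = 0.6909; check Q = 4.3860e+04
Then remove 1.548 M of J.
Step 3:
                    L           D           A           J
  Initial       2.543       3.168       4.719       3.181
  Change      -0.1986      0.3973      0.5959      0.5959
  Equil         2.345       3.566       5.315       3.777
  solve Keq expr → x = 0.1986; check Q = 4.3860e+04

[A]_eq = 5.315 M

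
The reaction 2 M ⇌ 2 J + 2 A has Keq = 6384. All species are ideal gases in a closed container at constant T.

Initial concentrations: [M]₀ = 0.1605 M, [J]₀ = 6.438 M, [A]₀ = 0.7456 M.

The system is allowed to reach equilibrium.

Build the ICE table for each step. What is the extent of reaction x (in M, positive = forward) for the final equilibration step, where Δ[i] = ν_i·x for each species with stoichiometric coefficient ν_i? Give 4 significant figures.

Q₀ = 894.5 vs Keq = 6384 ⇒ Q<K, forward
Step 1:
                   M          J          A
  Initial     0.1605      6.438     0.7456
  Change    -0.09204    0.09204    0.09204
  Equil      0.06846       6.53     0.8376
  solve Keq expr → x = 0.04602; check Q = 6384

x = 0.04602 M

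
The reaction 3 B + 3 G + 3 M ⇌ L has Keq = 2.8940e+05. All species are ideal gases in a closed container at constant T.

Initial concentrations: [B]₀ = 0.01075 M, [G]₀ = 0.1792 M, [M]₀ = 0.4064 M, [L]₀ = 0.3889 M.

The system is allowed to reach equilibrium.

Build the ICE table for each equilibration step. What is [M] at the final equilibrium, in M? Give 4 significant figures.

[M]_eq = 0.483 M

Q₀ = 8.1047e+08 vs Keq = 2.8940e+05 ⇒ Q>K, reverse
Step 1:
                    B           G           M           L
  init        0.01075      0.1792      0.4064      0.3889
  Δ           0.07658     0.07658     0.07658    -0.02553
  eq          0.08733      0.2558       0.483      0.3634
  solve Keq expr → x = -0.02553; check Q = 2.8940e+05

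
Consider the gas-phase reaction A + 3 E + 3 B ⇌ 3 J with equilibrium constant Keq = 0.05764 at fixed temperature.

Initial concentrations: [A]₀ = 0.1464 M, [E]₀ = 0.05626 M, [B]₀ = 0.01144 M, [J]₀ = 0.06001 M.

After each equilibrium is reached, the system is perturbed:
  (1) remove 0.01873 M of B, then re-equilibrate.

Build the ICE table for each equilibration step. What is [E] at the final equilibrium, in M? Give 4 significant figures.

Q₀ = 5.5367e+06 vs Keq = 0.05764 ⇒ Q>K, reverse
Step 1:
                  A         E         B         J
  I          0.1464   0.05626   0.01144   0.06001
  C         0.01944   0.05831   0.05831  -0.05831
  E          0.1658    0.1146   0.06975  0.001696
  solve Keq expr → x = -0.01944; check Q = 0.05764
Then remove 0.01873 M of B.
Step 2:
                  A         E         B         J
  I          0.1658    0.1146   0.05102  0.001696
  C       1.4653e-04 4.3958e-04 4.3958e-04 -4.3958e-04
  E           0.166     0.115   0.05146  0.001257
  solve Keq expr → x = -1.4653e-04; check Q = 0.05764

[E]_eq = 0.115 M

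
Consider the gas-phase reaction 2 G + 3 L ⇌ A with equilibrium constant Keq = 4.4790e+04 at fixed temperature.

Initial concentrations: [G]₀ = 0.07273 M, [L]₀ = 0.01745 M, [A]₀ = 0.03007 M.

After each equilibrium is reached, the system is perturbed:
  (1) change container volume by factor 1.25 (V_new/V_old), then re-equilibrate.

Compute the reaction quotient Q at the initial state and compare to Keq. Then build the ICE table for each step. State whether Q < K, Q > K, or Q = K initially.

Q₀ = 1.0698e+06; Q > K (proceeds reverse)

Q₀ = 1.0698e+06 vs Keq = 4.4790e+04 ⇒ Q>K, reverse
Step 1:
                   G          L          A
  init       0.07273    0.01745    0.03007
  Δ          0.01517    0.02275  -0.007584
  eq          0.0879     0.0402    0.02249
  solve Keq expr → x = -0.007584; check Q = 4.4790e+04
Then change container volume by factor 1.25 (V_new/V_old).
Step 2:
                   G          L          A
  init       0.07032    0.03216    0.01799
  Δ         0.004865   0.007298  -0.002433
  eq         0.07518    0.03946    0.01556
  solve Keq expr → x = -0.002433; check Q = 4.4790e+04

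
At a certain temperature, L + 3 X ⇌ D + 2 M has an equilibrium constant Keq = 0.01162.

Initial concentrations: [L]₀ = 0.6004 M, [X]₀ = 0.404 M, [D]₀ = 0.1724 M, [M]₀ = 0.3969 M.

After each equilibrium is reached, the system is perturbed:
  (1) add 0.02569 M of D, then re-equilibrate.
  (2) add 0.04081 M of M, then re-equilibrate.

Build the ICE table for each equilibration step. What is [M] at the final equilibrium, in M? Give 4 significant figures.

Q₀ = 0.686 vs Keq = 0.01162 ⇒ Q>K, reverse
Step 1:
                    L           X           D           M
  Initial      0.6004       0.404      0.1724      0.3969
  Change      0.09976      0.2993    -0.09976     -0.1995
  Equil        0.7002      0.7033     0.07264      0.1974
  solve Keq expr → x = -0.09976; check Q = 0.01162
Then add 0.02569 M of D.
Step 2:
                    L           X           D           M
  Initial      0.7002      0.7033     0.09833      0.1974
  Change     0.006648     0.01994   -0.006648     -0.0133
  Equil        0.7068      0.7232     0.09168      0.1841
  solve Keq expr → x = -0.006648; check Q = 0.01162
Then add 0.04081 M of M.
Step 3:
                    L           X           D           M
  Initial      0.7068      0.7232     0.09168      0.2249
  Change     0.009172     0.02751   -0.009172    -0.01834
  Equil         0.716      0.7507     0.08251      0.2066
  solve Keq expr → x = -0.009172; check Q = 0.01162

[M]_eq = 0.2066 M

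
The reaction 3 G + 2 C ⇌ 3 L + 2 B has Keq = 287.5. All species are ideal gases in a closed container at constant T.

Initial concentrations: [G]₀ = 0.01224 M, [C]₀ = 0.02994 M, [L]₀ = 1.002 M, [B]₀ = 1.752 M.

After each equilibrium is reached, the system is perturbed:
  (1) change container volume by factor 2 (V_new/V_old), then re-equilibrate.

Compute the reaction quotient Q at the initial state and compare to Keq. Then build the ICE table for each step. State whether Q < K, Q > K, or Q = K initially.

Q₀ = 1.8786e+09 vs Keq = 287.5 ⇒ Q>K, reverse
Step 1:
                  G         C         L         B
  Initial   0.01224   0.02994     1.002     1.752
  Change     0.3294    0.2196   -0.3294   -0.2196
  Equil      0.3417    0.2496    0.6726     1.532
  solve Keq expr → x = -0.1098; check Q = 287.5
Then change container volume by factor 2 (V_new/V_old).
Step 2:
                  G         C         L         B
  Initial    0.1708    0.1248    0.3363    0.7662
  Change          0         0         0         0
  Equil      0.1708    0.1248    0.3363    0.7662
  solve Keq expr → x = 0; check Q = 287.5

Q₀ = 1.8786e+09; Q > K (proceeds reverse)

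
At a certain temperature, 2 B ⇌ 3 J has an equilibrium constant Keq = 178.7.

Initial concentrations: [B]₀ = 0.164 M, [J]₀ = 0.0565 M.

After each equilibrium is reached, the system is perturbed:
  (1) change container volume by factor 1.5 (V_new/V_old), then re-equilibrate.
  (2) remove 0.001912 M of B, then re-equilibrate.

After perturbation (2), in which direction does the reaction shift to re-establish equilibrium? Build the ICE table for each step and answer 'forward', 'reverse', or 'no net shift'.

Direction: reverse

Q₀ = 0.006706 vs Keq = 178.7 ⇒ Q<K, forward
Step 1:
                   B          J
  I            0.164     0.0565
  C          -0.1526     0.2289
  E          0.01141     0.2854
  solve Keq expr → x = 0.0763; check Q = 178.7
Then change container volume by factor 1.5 (V_new/V_old).
Step 2:
                   B          J
  I         0.007603     0.1903
  C          -0.0013   0.001949
  E         0.006304     0.1922
  solve Keq expr → x = 6.4980e-04; check Q = 178.7
Then remove 0.001912 M of B.
Step 3:
                   B          J
  I         0.004392     0.1922
  C         0.001781  -0.002672
  E         0.006173     0.1895
  solve Keq expr → x = -8.9052e-04; check Q = 178.7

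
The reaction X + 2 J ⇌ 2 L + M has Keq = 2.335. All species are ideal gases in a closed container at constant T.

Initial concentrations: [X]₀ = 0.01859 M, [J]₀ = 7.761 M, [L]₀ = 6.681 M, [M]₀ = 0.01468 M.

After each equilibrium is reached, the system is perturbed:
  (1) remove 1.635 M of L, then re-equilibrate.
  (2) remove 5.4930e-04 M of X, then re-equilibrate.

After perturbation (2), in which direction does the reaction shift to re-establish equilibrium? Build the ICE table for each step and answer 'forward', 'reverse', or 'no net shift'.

Direction: reverse

Q₀ = 0.5852 vs Keq = 2.335 ⇒ Q<K, forward
Step 1:
                   X          J          L          M
  I          0.01859      7.761      6.681    0.01468
  C          -0.0105   -0.02101    0.02101     0.0105
  E         0.008086       7.74      6.702    0.02518
  solve Keq expr → x = 0.0105; check Q = 2.335
Then remove 1.635 M of L.
Step 2:
                   X          J          L          M
  I         0.008086       7.74      5.067    0.02518
  C         -0.00291  -0.005821   0.005821    0.00291
  E         0.005176      7.734      5.073    0.02809
  solve Keq expr → x = 0.00291; check Q = 2.335
Then remove 5.4930e-04 M of X.
Step 3:
                   X          J          L          M
  I         0.004627      7.734      5.073    0.02809
  C       4.6125e-04 9.2251e-04 -9.2251e-04 -4.6125e-04
  E         0.005088      7.735      5.072    0.02763
  solve Keq expr → x = -4.6125e-04; check Q = 2.335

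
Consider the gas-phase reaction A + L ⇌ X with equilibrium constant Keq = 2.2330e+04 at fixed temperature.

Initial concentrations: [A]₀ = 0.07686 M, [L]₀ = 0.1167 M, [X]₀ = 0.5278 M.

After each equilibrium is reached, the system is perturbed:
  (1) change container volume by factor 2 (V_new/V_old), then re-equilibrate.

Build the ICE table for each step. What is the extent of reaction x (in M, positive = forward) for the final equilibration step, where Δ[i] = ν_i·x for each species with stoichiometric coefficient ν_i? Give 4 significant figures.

x = -3.2269e-04 M

Q₀ = 58.84 vs Keq = 2.2330e+04 ⇒ Q<K, forward
Step 1:
                   A          L          X
  I          0.07686     0.1167     0.5278
  C         -0.07619   -0.07619    0.07619
  E       6.6774e-04    0.04051      0.604
  solve Keq expr → x = 0.07619; check Q = 2.2330e+04
Then change container volume by factor 2 (V_new/V_old).
Step 2:
                   A          L          X
  I       3.3387e-04    0.02025      0.302
  C       3.2269e-04 3.2269e-04 -3.2269e-04
  E       6.5656e-04    0.02058     0.3017
  solve Keq expr → x = -3.2269e-04; check Q = 2.2330e+04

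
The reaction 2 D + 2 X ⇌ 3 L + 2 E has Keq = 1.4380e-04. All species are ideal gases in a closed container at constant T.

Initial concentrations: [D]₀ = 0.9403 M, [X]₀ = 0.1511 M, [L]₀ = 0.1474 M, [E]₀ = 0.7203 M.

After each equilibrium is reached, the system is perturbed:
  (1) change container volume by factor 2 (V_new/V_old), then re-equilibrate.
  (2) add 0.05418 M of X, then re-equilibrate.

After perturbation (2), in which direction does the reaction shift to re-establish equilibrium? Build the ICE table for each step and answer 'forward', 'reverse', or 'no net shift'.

Q₀ = 0.08231 vs Keq = 1.4380e-04 ⇒ Q>K, reverse
Step 1:
                    D           X           L           E
  init         0.9403      0.1511      0.1474      0.7203
  Δ            0.0803      0.0803     -0.1204     -0.0803
  eq            1.021      0.2314     0.02695        0.64
  solve Keq expr → x = -0.04015; check Q = 1.4380e-04
Then change container volume by factor 2 (V_new/V_old).
Step 2:
                    D           X           L           E
  init         0.5103      0.1157     0.01348        0.32
  Δ         -0.002117   -0.002117    0.003175    0.002117
  eq           0.5082      0.1136     0.01665      0.3221
  solve Keq expr → x = 0.001058; check Q = 1.4380e-04
Then add 0.05418 M of X.
Step 3:
                    D           X           L           E
  init         0.5082      0.1678     0.01665      0.3221
  Δ         -0.002983   -0.002983    0.004474    0.002983
  eq           0.5052      0.1648     0.02113      0.3251
  solve Keq expr → x = 0.001491; check Q = 1.4380e-04

Direction: forward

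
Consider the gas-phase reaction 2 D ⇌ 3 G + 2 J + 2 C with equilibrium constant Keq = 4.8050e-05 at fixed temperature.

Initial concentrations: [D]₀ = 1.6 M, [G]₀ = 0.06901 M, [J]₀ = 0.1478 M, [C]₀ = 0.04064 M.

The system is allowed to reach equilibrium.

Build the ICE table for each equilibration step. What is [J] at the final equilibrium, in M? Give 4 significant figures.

[J]_eq = 0.3041 M

Q₀ = 4.6318e-09 vs Keq = 4.8050e-05 ⇒ Q<K, forward
Step 1:
                  D         G         J         C
  Initial       1.6   0.06901    0.1478   0.04064
  Change    -0.1563    0.2344    0.1563    0.1563
  Equil       1.444    0.3034    0.3041    0.1969
  solve Keq expr → x = 0.07814; check Q = 4.8050e-05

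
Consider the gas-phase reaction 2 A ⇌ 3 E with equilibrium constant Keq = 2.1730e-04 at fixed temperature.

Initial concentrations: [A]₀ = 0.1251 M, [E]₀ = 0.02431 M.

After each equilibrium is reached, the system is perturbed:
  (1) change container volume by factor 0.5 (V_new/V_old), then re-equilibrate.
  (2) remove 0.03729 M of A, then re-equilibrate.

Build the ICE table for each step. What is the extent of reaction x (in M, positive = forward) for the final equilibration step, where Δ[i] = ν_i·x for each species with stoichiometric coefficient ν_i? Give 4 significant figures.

x = -7.6074e-04 M

Q₀ = 9.1799e-04 vs Keq = 2.1730e-04 ⇒ Q>K, reverse
Step 1:
                    A           E
  I            0.1251     0.02431
  C           0.00587   -0.008805
  E             0.131      0.0155
  solve Keq expr → x = -0.002935; check Q = 2.1730e-04
Then change container volume by factor 0.5 (V_new/V_old).
Step 2:
                    A           E
  I            0.2619     0.03101
  C          0.004094   -0.006141
  E             0.266     0.02487
  solve Keq expr → x = -0.002047; check Q = 2.1730e-04
Then remove 0.03729 M of A.
Step 3:
                    A           E
  I            0.2287     0.02487
  C          0.001521   -0.002282
  E            0.2303     0.02259
  solve Keq expr → x = -7.6074e-04; check Q = 2.1730e-04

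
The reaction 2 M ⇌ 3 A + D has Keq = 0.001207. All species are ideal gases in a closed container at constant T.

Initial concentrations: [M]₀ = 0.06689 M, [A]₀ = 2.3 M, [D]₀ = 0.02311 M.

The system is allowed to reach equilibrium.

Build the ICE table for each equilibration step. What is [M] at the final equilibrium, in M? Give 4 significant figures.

[M]_eq = 0.1131 M

Q₀ = 62.84 vs Keq = 0.001207 ⇒ Q>K, reverse
Step 1:
                   M          A          D
  init       0.06689        2.3    0.02311
  Δ          0.04622   -0.06933   -0.02311
  eq          0.1131      2.231 1.3912e-06
  solve Keq expr → x = -0.02311; check Q = 0.001207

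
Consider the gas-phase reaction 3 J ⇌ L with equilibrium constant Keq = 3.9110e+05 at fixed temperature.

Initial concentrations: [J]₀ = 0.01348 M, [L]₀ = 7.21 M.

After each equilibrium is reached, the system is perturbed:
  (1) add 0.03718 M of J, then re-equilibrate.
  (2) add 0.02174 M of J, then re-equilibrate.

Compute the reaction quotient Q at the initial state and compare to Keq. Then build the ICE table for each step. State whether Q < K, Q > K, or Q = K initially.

Q₀ = 2.9435e+06 vs Keq = 3.9110e+05 ⇒ Q>K, reverse
Step 1:
                   J          L
  init       0.01348       7.21
  Δ          0.01293  -0.004311
  eq         0.02641      7.206
  solve Keq expr → x = -0.004311; check Q = 3.9110e+05
Then add 0.03718 M of J.
Step 2:
                   J          L
  init       0.06359      7.206
  Δ         -0.03716    0.01239
  eq         0.02643      7.218
  solve Keq expr → x = 0.01239; check Q = 3.9110e+05
Then add 0.02174 M of J.
Step 3:
                   J          L
  init       0.04817      7.218
  Δ         -0.02173   0.007244
  eq         0.02644      7.225
  solve Keq expr → x = 0.007244; check Q = 3.9110e+05

Q₀ = 2.9435e+06; Q > K (proceeds reverse)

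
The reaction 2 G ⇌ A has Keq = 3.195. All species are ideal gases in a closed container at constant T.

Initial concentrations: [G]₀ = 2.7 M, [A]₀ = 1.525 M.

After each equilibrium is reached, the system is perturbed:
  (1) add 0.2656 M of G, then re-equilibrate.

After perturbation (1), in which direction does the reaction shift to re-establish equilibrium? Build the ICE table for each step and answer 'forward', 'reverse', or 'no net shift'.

Q₀ = 0.2092 vs Keq = 3.195 ⇒ Q<K, forward
Step 1:
                    G           A
  init            2.7       1.525
  Δ            -1.826      0.9132
  eq           0.8736       2.438
  solve Keq expr → x = 0.9132; check Q = 3.195
Then add 0.2656 M of G.
Step 2:
                    G           A
  init          1.139       2.438
  Δ            -0.244       0.122
  eq           0.8952        2.56
  solve Keq expr → x = 0.122; check Q = 3.195

Direction: forward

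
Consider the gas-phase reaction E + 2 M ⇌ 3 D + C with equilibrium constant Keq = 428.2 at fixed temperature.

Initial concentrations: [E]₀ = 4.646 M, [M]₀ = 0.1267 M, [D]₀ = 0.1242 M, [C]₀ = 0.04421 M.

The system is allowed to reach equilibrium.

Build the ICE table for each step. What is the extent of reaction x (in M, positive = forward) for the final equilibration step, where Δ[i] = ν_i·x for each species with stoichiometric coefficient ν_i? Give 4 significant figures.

Q₀ = 0.001136 vs Keq = 428.2 ⇒ Q<K, forward
Step 1:
                   E          M          D          C
  init         4.646     0.1267     0.1242    0.04421
  Δ         -0.06271    -0.1254     0.1881    0.06271
  eq           4.583   0.001288     0.3123     0.1069
  solve Keq expr → x = 0.06271; check Q = 428.2

x = 0.06271 M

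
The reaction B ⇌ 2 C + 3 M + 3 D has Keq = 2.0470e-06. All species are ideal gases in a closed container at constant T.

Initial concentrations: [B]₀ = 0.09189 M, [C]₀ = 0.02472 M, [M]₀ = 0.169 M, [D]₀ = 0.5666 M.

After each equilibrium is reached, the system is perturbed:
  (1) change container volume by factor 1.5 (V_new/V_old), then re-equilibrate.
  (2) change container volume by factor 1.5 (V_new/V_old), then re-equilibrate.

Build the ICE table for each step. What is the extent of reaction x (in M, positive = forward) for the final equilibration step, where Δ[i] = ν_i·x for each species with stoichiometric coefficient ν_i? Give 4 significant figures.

Q₀ = 5.8387e-06 vs Keq = 2.0470e-06 ⇒ Q>K, reverse
Step 1:
                   B          C          M          D
  Initial    0.09189    0.02472      0.169     0.5666
  Change    0.003808  -0.007615   -0.01142   -0.01142
  Equil       0.0957     0.0171     0.1576     0.5552
  solve Keq expr → x = -0.003808; check Q = 2.0470e-06
Then change container volume by factor 1.5 (V_new/V_old).
Step 2:
                   B          C          M          D
  Initial     0.0638     0.0114     0.1051     0.3701
  Change   -0.008573    0.01715    0.02572    0.02572
  Equil      0.05523    0.02855     0.1308     0.3958
  solve Keq expr → x = 0.008573; check Q = 2.0470e-06
Then change container volume by factor 1.5 (V_new/V_old).
Step 3:
                   B          C          M          D
  Initial    0.03682    0.01903    0.08718     0.2639
  Change   -0.009496    0.01899    0.02849    0.02849
  Equil      0.02732    0.03802     0.1157     0.2924
  solve Keq expr → x = 0.009496; check Q = 2.0470e-06

x = 0.009496 M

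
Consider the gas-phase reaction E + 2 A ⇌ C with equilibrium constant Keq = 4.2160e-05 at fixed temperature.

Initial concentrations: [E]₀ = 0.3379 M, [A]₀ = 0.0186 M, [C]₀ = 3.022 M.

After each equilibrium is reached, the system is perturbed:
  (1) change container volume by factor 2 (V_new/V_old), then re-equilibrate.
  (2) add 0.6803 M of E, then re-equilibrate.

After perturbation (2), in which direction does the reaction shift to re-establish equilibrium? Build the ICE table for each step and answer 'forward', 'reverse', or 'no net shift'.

Direction: forward

Q₀ = 2.5851e+04 vs Keq = 4.2160e-05 ⇒ Q>K, reverse
Step 1:
                  E         A         C
  I          0.3379    0.0186     3.022
  C           3.017     6.034    -3.017
  E           3.355     6.052  0.005181
  solve Keq expr → x = -3.017; check Q = 4.2160e-05
Then change container volume by factor 2 (V_new/V_old).
Step 2:
                  E         A         C
  I           1.677     3.026   0.00259
  C         0.00194  0.003881  -0.00194
  E           1.679      3.03 6.5000e-04
  solve Keq expr → x = -0.00194; check Q = 4.2160e-05
Then add 0.6803 M of E.
Step 3:
                  E         A         C
  I            2.36      3.03 6.5000e-04
  C       -2.6290e-04 -5.2581e-04 2.6290e-04
  E           2.359     3.029 9.1290e-04
  solve Keq expr → x = 2.6290e-04; check Q = 4.2160e-05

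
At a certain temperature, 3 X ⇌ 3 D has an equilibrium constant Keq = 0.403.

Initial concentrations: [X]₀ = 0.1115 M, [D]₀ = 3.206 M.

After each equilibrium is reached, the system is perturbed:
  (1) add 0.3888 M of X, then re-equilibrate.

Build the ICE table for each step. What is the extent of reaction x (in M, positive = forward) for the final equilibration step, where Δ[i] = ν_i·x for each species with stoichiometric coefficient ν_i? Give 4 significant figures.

Q₀ = 2.3772e+04 vs Keq = 0.403 ⇒ Q>K, reverse
Step 1:
                    X           D
  Initial      0.1115       3.206
  Change        1.797      -1.797
  Equil         1.908       1.409
  solve Keq expr → x = -0.5989; check Q = 0.403
Then add 0.3888 M of X.
Step 2:
                    X           D
  Initial       2.297       1.409
  Change      -0.1652      0.1652
  Equil         2.132       1.575
  solve Keq expr → x = 0.05506; check Q = 0.403

x = 0.05506 M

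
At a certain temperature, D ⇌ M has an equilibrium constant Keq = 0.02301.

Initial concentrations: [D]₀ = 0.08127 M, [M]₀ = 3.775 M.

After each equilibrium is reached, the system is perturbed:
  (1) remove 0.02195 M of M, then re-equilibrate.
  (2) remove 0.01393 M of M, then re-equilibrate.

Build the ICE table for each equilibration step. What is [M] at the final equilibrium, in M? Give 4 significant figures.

Q₀ = 46.45 vs Keq = 0.02301 ⇒ Q>K, reverse
Step 1:
                  D         M
  Initial   0.08127     3.775
  Change      3.688    -3.688
  Equil        3.77   0.08674
  solve Keq expr → x = -3.688; check Q = 0.02301
Then remove 0.02195 M of M.
Step 2:
                  D         M
  Initial      3.77   0.06479
  Change   -0.02146   0.02146
  Equil       3.748   0.08624
  solve Keq expr → x = 0.02146; check Q = 0.02301
Then remove 0.01393 M of M.
Step 3:
                  D         M
  Initial     3.748   0.07231
  Change   -0.01362   0.01362
  Equil       3.734   0.08593
  solve Keq expr → x = 0.01362; check Q = 0.02301

[M]_eq = 0.08593 M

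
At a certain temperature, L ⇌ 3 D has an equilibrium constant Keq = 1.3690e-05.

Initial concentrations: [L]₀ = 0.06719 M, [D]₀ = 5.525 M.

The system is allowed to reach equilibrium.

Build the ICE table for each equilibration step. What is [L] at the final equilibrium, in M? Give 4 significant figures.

Q₀ = 2510 vs Keq = 1.3690e-05 ⇒ Q>K, reverse
Step 1:
                  L         D
  init      0.06719     5.525
  Δ           1.832    -5.495
  eq          1.899   0.02962
  solve Keq expr → x = -1.832; check Q = 1.3690e-05

[L]_eq = 1.899 M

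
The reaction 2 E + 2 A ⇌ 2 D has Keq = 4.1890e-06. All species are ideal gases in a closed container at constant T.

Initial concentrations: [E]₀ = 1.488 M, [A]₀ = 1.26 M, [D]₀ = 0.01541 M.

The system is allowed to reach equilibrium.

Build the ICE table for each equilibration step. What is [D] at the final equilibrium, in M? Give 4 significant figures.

[D]_eq = 0.003902 M

Q₀ = 6.7555e-05 vs Keq = 4.1890e-06 ⇒ Q>K, reverse
Step 1:
                   E          A          D
  init         1.488       1.26    0.01541
  Δ          0.01151    0.01151   -0.01151
  eq             1.5      1.272   0.003902
  solve Keq expr → x = -0.005754; check Q = 4.1890e-06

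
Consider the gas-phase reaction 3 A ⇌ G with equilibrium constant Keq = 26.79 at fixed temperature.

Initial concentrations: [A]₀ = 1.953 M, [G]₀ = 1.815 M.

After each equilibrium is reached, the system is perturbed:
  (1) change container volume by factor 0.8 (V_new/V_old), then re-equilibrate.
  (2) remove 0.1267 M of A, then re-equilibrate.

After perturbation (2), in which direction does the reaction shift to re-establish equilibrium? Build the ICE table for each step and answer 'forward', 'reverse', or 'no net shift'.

Direction: reverse

Q₀ = 0.2437 vs Keq = 26.79 ⇒ Q<K, forward
Step 1:
                   A          G
  init         1.953      1.815
  Δ           -1.511     0.5036
  eq          0.4423      2.319
  solve Keq expr → x = 0.5036; check Q = 26.79
Then change container volume by factor 0.8 (V_new/V_old).
Step 2:
                   A          G
  init        0.5529      2.898
  Δ         -0.07506    0.02502
  eq          0.4779      2.923
  solve Keq expr → x = 0.02502; check Q = 26.79
Then remove 0.1267 M of A.
Step 3:
                   A          G
  init        0.3512      2.923
  Δ           0.1244   -0.04148
  eq          0.4756      2.882
  solve Keq expr → x = -0.04148; check Q = 26.79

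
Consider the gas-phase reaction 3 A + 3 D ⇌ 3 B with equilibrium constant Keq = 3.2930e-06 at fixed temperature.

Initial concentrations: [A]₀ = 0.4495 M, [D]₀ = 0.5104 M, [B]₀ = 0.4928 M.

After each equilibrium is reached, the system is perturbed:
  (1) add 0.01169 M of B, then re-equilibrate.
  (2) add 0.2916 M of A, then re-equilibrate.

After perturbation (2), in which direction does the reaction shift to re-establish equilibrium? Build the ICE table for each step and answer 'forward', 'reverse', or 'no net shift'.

Q₀ = 9.91 vs Keq = 3.2930e-06 ⇒ Q>K, reverse
Step 1:
                  A         D         B
  init       0.4495    0.5104    0.4928
  Δ          0.4791    0.4791   -0.4791
  eq         0.9286    0.9895   0.01367
  solve Keq expr → x = -0.1597; check Q = 3.2930e-06
Then add 0.01169 M of B.
Step 2:
                  A         D         B
  init       0.9286    0.9895   0.02536
  Δ         0.01136   0.01136  -0.01136
  eq           0.94     1.001     0.014
  solve Keq expr → x = -0.003788; check Q = 3.2930e-06
Then add 0.2916 M of A.
Step 3:
                  A         D         B
  init        1.232     1.001     0.014
  Δ       -0.004203 -0.004203  0.004203
  eq          1.227    0.9967    0.0182
  solve Keq expr → x = 0.001401; check Q = 3.2930e-06

Direction: forward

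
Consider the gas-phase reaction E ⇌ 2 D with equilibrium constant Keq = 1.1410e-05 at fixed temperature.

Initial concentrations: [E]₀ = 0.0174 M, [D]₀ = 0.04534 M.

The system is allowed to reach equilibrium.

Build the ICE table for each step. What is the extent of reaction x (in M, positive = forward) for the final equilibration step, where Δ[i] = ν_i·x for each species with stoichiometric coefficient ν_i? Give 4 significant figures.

Q₀ = 0.1181 vs Keq = 1.1410e-05 ⇒ Q>K, reverse
Step 1:
                    E           D
  Initial      0.0174     0.04534
  Change      0.02233    -0.04467
  Equil       0.03973  6.7332e-04
  solve Keq expr → x = -0.02233; check Q = 1.1410e-05

x = -0.02233 M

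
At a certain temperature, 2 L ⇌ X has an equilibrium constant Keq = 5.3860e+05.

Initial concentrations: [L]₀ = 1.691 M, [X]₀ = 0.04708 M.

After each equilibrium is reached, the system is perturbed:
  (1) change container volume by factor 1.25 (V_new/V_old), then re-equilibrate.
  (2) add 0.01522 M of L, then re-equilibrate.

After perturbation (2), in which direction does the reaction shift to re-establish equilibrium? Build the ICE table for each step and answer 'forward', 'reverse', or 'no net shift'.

Direction: forward

Q₀ = 0.01646 vs Keq = 5.3860e+05 ⇒ Q<K, forward
Step 1:
                  L         X
  Initial     1.691   0.04708
  Change      -1.69    0.8449
  Equil    0.001287    0.8919
  solve Keq expr → x = 0.8449; check Q = 5.3860e+05
Then change container volume by factor 1.25 (V_new/V_old).
Step 2:
                  L         X
  Initial  0.001029    0.7135
  Change  1.2147e-04 -6.0733e-05
  Equil    0.001151    0.7135
  solve Keq expr → x = -6.0733e-05; check Q = 5.3860e+05
Then add 0.01522 M of L.
Step 3:
                  L         X
  Initial   0.01637    0.7135
  Change   -0.01521  0.007607
  Equil    0.001157    0.7211
  solve Keq expr → x = 0.007607; check Q = 5.3860e+05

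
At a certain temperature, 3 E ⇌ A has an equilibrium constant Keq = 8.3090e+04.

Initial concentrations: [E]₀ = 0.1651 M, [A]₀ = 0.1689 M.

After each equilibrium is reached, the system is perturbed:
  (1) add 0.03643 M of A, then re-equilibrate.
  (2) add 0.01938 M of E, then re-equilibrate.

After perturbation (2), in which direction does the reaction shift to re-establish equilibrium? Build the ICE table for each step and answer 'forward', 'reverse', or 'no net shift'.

Q₀ = 37.53 vs Keq = 8.3090e+04 ⇒ Q<K, forward
Step 1:
                   E          A
  init        0.1651     0.1689
  Δ          -0.1513    0.05043
  eq         0.01382     0.2193
  solve Keq expr → x = 0.05043; check Q = 8.3090e+04
Then add 0.03643 M of A.
Step 2:
                   E          A
  init       0.01382     0.2558
  Δ       7.2177e-04 -2.4059e-04
  eq         0.01454     0.2555
  solve Keq expr → x = -2.4059e-04; check Q = 8.3090e+04
Then add 0.01938 M of E.
Step 3:
                   E          A
  init       0.03392     0.2555
  Δ         -0.01926    0.00642
  eq         0.01466     0.2619
  solve Keq expr → x = 0.00642; check Q = 8.3090e+04

Direction: forward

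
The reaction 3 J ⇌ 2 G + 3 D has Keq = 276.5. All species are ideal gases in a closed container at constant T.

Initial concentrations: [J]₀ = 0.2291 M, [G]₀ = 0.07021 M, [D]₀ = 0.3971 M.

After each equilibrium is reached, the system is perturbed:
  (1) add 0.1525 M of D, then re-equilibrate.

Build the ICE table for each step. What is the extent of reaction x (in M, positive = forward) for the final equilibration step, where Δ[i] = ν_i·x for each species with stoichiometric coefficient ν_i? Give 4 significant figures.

Q₀ = 0.02567 vs Keq = 276.5 ⇒ Q<K, forward
Step 1:
                    J           G           D
  init         0.2291     0.07021      0.3971
  Δ           -0.1977      0.1318      0.1977
  eq          0.03143       0.202      0.5948
  solve Keq expr → x = 0.06589; check Q = 276.5
Then add 0.1525 M of D.
Step 2:
                    J           G           D
  init        0.03143       0.202      0.7473
  Δ          0.007074   -0.004716   -0.007074
  eq           0.0385      0.1973      0.7402
  solve Keq expr → x = -0.002358; check Q = 276.5

x = -0.002358 M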